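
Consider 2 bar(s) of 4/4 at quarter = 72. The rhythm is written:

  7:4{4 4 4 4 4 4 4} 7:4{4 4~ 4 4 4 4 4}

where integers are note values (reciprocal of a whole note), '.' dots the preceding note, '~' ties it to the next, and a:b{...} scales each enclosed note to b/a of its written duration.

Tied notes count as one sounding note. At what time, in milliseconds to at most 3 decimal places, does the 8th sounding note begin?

1. 0.0ms @ 0 + 476.19ms (4/7)
2. 476.19ms @ 4/7 + 476.19ms (4/7)
3. 952.381ms @ 8/7 + 476.19ms (4/7)
4. 1428.571ms @ 12/7 + 476.19ms (4/7)
5. 1904.762ms @ 16/7 + 476.19ms (4/7)
6. 2380.952ms @ 20/7 + 476.19ms (4/7)
7. 2857.143ms @ 24/7 + 476.19ms (4/7)
8. 3333.333ms @ 4 + 476.19ms (4/7)
9. 3809.524ms @ 32/7 + 952.381ms (8/7)
10. 4761.905ms @ 40/7 + 476.19ms (4/7)
11. 5238.095ms @ 44/7 + 476.19ms (4/7)
12. 5714.286ms @ 48/7 + 476.19ms (4/7)
13. 6190.476ms @ 52/7 + 476.19ms (4/7)

note 8 onset = 4b = 3333.333ms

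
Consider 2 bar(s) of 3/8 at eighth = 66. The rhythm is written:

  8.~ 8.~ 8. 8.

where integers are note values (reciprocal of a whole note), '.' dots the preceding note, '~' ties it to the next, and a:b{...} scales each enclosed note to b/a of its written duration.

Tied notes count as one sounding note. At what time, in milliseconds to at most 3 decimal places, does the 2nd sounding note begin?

note 2 onset = 9/2b = 4090.909ms

1. 0.0ms @ 0 + 4090.909ms (9/2)
2. 4090.909ms @ 9/2 + 1363.636ms (3/2)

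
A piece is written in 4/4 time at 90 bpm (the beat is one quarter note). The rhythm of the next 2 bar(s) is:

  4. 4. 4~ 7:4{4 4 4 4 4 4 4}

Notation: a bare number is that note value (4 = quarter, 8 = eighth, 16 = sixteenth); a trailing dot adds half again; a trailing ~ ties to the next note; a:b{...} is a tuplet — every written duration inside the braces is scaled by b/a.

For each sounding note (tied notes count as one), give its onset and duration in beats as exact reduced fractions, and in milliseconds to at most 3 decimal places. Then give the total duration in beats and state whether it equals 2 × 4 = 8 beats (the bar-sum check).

1) 0.0ms=0b +1000.0ms=3/2b
2) 1000.0ms=3/2b +1000.0ms=3/2b
3) 2000.0ms=3b +1047.619ms=11/7b
4) 3047.619ms=32/7b +380.952ms=4/7b
5) 3428.571ms=36/7b +380.952ms=4/7b
6) 3809.524ms=40/7b +380.952ms=4/7b
7) 4190.476ms=44/7b +380.952ms=4/7b
8) 4571.429ms=48/7b +380.952ms=4/7b
9) 4952.381ms=52/7b +380.952ms=4/7b
Σ=8b of 8 (90bpm 4/4) — PASS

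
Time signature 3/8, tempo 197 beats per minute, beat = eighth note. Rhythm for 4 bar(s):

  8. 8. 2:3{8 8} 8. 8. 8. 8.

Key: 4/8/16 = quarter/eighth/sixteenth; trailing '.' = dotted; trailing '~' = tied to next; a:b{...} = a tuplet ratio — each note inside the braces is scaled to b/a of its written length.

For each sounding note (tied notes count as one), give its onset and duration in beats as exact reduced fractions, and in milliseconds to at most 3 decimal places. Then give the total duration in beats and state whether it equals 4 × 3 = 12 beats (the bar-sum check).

1) 0.0ms=0b +456.853ms=3/2b
2) 456.853ms=3/2b +456.853ms=3/2b
3) 913.706ms=3b +456.853ms=3/2b
4) 1370.558ms=9/2b +456.853ms=3/2b
5) 1827.411ms=6b +456.853ms=3/2b
6) 2284.264ms=15/2b +456.853ms=3/2b
7) 2741.117ms=9b +456.853ms=3/2b
8) 3197.97ms=21/2b +456.853ms=3/2b
Σ=12b of 12 (197bpm 3/8) — PASS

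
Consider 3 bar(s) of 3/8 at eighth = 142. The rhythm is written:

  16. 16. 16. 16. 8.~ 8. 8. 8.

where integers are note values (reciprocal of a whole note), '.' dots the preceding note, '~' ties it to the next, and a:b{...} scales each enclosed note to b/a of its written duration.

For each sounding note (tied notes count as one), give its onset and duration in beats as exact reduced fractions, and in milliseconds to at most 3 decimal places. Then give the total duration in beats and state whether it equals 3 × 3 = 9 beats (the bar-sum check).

1) 0.0ms=0b +316.901ms=3/4b
2) 316.901ms=3/4b +316.901ms=3/4b
3) 633.803ms=3/2b +316.901ms=3/4b
4) 950.704ms=9/4b +316.901ms=3/4b
5) 1267.606ms=3b +1267.606ms=3b
6) 2535.211ms=6b +633.803ms=3/2b
7) 3169.014ms=15/2b +633.803ms=3/2b
Σ=9b of 9 (142bpm 3/8) — PASS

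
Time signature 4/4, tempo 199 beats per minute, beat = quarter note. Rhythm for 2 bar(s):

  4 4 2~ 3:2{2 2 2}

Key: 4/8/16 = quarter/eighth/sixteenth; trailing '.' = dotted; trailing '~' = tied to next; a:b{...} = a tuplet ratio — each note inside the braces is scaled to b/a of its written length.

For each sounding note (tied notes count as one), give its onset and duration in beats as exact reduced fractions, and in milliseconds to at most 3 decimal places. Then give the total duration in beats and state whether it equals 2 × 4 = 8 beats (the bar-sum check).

1) 0.0ms=0b +301.508ms=1b
2) 301.508ms=1b +301.508ms=1b
3) 603.015ms=2b +1005.025ms=10/3b
4) 1608.04ms=16/3b +402.01ms=4/3b
5) 2010.05ms=20/3b +402.01ms=4/3b
Σ=8b of 8 (199bpm 4/4) — PASS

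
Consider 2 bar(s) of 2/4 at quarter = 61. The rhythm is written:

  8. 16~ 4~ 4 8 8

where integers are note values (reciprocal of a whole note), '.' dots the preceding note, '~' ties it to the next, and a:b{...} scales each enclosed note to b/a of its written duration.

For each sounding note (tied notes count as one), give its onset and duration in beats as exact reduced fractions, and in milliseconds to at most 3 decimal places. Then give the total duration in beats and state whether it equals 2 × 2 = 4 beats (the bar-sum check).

1) 0.0ms=0b +737.705ms=3/4b
2) 737.705ms=3/4b +2213.115ms=9/4b
3) 2950.82ms=3b +491.803ms=1/2b
4) 3442.623ms=7/2b +491.803ms=1/2b
Σ=4b of 4 (61bpm 2/4) — PASS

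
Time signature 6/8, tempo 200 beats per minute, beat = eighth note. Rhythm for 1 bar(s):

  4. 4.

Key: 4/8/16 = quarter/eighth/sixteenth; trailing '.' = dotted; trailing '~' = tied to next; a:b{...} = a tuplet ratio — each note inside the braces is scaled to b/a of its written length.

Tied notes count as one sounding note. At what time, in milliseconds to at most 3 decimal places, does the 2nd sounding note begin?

note 2 onset = 3b = 900.0ms

1. 0.0ms @ 0 + 900.0ms (3)
2. 900.0ms @ 3 + 900.0ms (3)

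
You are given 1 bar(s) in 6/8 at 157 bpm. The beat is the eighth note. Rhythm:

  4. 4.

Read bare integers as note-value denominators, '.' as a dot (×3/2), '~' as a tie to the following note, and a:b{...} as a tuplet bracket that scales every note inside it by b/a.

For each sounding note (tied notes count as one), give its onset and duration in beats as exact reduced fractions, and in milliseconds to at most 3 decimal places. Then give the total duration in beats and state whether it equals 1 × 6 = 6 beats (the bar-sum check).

1) 0.0ms=0b +1146.497ms=3b
2) 1146.497ms=3b +1146.497ms=3b
Σ=6b of 6 (157bpm 6/8) — PASS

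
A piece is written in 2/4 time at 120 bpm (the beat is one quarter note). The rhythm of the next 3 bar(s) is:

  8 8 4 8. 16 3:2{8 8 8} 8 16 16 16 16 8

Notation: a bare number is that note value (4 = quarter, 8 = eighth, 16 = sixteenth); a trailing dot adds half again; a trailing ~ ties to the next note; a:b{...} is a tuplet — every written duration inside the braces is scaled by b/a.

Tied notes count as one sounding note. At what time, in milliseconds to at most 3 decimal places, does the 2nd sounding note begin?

note 2 onset = 1/2b = 250.0ms

1. 0.0ms @ 0 + 250.0ms (1/2)
2. 250.0ms @ 1/2 + 250.0ms (1/2)
3. 500.0ms @ 1 + 500.0ms (1)
4. 1000.0ms @ 2 + 375.0ms (3/4)
5. 1375.0ms @ 11/4 + 125.0ms (1/4)
6. 1500.0ms @ 3 + 166.667ms (1/3)
7. 1666.667ms @ 10/3 + 166.667ms (1/3)
8. 1833.333ms @ 11/3 + 166.667ms (1/3)
9. 2000.0ms @ 4 + 250.0ms (1/2)
10. 2250.0ms @ 9/2 + 125.0ms (1/4)
11. 2375.0ms @ 19/4 + 125.0ms (1/4)
12. 2500.0ms @ 5 + 125.0ms (1/4)
13. 2625.0ms @ 21/4 + 125.0ms (1/4)
14. 2750.0ms @ 11/2 + 250.0ms (1/2)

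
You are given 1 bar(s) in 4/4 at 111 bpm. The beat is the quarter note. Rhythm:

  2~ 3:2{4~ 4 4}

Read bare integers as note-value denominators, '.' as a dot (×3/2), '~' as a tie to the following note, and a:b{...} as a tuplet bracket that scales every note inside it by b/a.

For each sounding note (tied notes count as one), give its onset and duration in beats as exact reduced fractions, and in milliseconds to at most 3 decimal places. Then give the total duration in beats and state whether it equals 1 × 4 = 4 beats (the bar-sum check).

1) 0.0ms=0b +1801.802ms=10/3b
2) 1801.802ms=10/3b +360.36ms=2/3b
Σ=4b of 4 (111bpm 4/4) — PASS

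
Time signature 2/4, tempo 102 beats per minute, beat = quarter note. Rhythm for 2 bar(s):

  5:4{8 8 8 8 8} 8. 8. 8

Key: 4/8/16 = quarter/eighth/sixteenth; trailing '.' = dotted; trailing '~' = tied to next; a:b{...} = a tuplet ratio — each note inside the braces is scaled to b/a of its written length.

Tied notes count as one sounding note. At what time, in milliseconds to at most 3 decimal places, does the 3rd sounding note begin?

1. 0.0ms @ 0 + 235.294ms (2/5)
2. 235.294ms @ 2/5 + 235.294ms (2/5)
3. 470.588ms @ 4/5 + 235.294ms (2/5)
4. 705.882ms @ 6/5 + 235.294ms (2/5)
5. 941.176ms @ 8/5 + 235.294ms (2/5)
6. 1176.471ms @ 2 + 441.176ms (3/4)
7. 1617.647ms @ 11/4 + 441.176ms (3/4)
8. 2058.824ms @ 7/2 + 294.118ms (1/2)

note 3 onset = 4/5b = 470.588ms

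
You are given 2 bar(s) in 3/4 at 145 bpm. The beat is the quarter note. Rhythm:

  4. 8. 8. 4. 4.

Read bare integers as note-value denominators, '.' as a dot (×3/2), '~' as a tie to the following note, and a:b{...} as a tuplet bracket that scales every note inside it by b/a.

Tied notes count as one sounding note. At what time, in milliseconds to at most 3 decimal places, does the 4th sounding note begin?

1. 0.0ms @ 0 + 620.69ms (3/2)
2. 620.69ms @ 3/2 + 310.345ms (3/4)
3. 931.034ms @ 9/4 + 310.345ms (3/4)
4. 1241.379ms @ 3 + 620.69ms (3/2)
5. 1862.069ms @ 9/2 + 620.69ms (3/2)

note 4 onset = 3b = 1241.379ms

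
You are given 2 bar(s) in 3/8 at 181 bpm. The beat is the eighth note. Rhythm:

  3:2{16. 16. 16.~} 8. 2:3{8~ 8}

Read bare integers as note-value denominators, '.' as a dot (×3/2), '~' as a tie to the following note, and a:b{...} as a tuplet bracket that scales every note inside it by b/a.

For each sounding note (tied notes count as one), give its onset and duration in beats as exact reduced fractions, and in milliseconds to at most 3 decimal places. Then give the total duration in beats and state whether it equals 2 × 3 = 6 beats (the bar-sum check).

1) 0.0ms=0b +165.746ms=1/2b
2) 165.746ms=1/2b +165.746ms=1/2b
3) 331.492ms=1b +662.983ms=2b
4) 994.475ms=3b +994.475ms=3b
Σ=6b of 6 (181bpm 3/8) — PASS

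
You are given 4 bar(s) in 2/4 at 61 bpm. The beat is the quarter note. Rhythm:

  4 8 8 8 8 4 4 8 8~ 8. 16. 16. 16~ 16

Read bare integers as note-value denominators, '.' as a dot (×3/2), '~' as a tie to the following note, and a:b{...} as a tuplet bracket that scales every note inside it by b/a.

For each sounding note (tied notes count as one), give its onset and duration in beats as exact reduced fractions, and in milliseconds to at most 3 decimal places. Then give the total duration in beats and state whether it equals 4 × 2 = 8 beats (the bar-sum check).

1) 0.0ms=0b +983.607ms=1b
2) 983.607ms=1b +491.803ms=1/2b
3) 1475.41ms=3/2b +491.803ms=1/2b
4) 1967.213ms=2b +491.803ms=1/2b
5) 2459.016ms=5/2b +491.803ms=1/2b
6) 2950.82ms=3b +983.607ms=1b
7) 3934.426ms=4b +983.607ms=1b
8) 4918.033ms=5b +491.803ms=1/2b
9) 5409.836ms=11/2b +1229.508ms=5/4b
10) 6639.344ms=27/4b +368.852ms=3/8b
11) 7008.197ms=57/8b +368.852ms=3/8b
12) 7377.049ms=15/2b +491.803ms=1/2b
Σ=8b of 8 (61bpm 2/4) — PASS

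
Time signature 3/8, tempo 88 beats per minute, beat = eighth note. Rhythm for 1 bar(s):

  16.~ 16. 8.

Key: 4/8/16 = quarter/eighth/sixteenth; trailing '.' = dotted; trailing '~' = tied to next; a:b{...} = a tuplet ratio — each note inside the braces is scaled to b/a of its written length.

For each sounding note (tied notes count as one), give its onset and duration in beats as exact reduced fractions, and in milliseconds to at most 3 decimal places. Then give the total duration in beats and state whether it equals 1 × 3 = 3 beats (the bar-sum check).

1) 0.0ms=0b +1022.727ms=3/2b
2) 1022.727ms=3/2b +1022.727ms=3/2b
Σ=3b of 3 (88bpm 3/8) — PASS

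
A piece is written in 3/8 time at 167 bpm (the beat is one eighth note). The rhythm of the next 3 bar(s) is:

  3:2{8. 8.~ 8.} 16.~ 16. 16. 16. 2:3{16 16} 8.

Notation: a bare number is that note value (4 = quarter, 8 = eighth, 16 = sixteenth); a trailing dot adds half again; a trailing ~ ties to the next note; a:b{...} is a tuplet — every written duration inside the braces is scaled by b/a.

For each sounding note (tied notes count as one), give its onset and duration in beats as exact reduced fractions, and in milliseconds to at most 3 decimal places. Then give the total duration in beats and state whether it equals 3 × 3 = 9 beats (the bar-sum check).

1) 0.0ms=0b +359.281ms=1b
2) 359.281ms=1b +718.563ms=2b
3) 1077.844ms=3b +538.922ms=3/2b
4) 1616.766ms=9/2b +269.461ms=3/4b
5) 1886.228ms=21/4b +269.461ms=3/4b
6) 2155.689ms=6b +269.461ms=3/4b
7) 2425.15ms=27/4b +269.461ms=3/4b
8) 2694.611ms=15/2b +538.922ms=3/2b
Σ=9b of 9 (167bpm 3/8) — PASS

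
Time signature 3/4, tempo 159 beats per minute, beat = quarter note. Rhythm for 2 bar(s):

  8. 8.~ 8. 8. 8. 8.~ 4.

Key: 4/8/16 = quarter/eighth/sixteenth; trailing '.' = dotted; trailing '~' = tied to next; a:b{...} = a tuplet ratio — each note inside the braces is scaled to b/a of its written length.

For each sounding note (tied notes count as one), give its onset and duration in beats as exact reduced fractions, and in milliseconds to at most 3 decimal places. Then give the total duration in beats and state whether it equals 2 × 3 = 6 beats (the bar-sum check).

1) 0.0ms=0b +283.019ms=3/4b
2) 283.019ms=3/4b +566.038ms=3/2b
3) 849.057ms=9/4b +283.019ms=3/4b
4) 1132.075ms=3b +283.019ms=3/4b
5) 1415.094ms=15/4b +849.057ms=9/4b
Σ=6b of 6 (159bpm 3/4) — PASS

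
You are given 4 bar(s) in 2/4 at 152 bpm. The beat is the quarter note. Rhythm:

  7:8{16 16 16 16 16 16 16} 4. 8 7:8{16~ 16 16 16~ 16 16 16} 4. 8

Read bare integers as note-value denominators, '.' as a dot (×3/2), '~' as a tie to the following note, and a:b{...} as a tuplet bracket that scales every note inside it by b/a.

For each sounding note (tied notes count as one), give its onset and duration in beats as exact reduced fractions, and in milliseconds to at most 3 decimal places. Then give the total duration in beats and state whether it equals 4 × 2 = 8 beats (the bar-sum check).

1) 0.0ms=0b +112.782ms=2/7b
2) 112.782ms=2/7b +112.782ms=2/7b
3) 225.564ms=4/7b +112.782ms=2/7b
4) 338.346ms=6/7b +112.782ms=2/7b
5) 451.128ms=8/7b +112.782ms=2/7b
6) 563.91ms=10/7b +112.782ms=2/7b
7) 676.692ms=12/7b +112.782ms=2/7b
8) 789.474ms=2b +592.105ms=3/2b
9) 1381.579ms=7/2b +197.368ms=1/2b
10) 1578.947ms=4b +225.564ms=4/7b
11) 1804.511ms=32/7b +112.782ms=2/7b
12) 1917.293ms=34/7b +225.564ms=4/7b
13) 2142.857ms=38/7b +112.782ms=2/7b
14) 2255.639ms=40/7b +112.782ms=2/7b
15) 2368.421ms=6b +592.105ms=3/2b
16) 2960.526ms=15/2b +197.368ms=1/2b
Σ=8b of 8 (152bpm 2/4) — PASS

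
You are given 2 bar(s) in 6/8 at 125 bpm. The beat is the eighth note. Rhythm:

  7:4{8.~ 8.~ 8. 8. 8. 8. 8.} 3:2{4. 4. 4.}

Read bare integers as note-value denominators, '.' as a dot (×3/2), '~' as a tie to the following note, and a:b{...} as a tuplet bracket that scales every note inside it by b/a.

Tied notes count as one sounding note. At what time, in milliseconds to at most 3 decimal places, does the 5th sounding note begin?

note 5 onset = 36/7b = 2468.571ms

1. 0.0ms @ 0 + 1234.286ms (18/7)
2. 1234.286ms @ 18/7 + 411.429ms (6/7)
3. 1645.714ms @ 24/7 + 411.429ms (6/7)
4. 2057.143ms @ 30/7 + 411.429ms (6/7)
5. 2468.571ms @ 36/7 + 411.429ms (6/7)
6. 2880.0ms @ 6 + 960.0ms (2)
7. 3840.0ms @ 8 + 960.0ms (2)
8. 4800.0ms @ 10 + 960.0ms (2)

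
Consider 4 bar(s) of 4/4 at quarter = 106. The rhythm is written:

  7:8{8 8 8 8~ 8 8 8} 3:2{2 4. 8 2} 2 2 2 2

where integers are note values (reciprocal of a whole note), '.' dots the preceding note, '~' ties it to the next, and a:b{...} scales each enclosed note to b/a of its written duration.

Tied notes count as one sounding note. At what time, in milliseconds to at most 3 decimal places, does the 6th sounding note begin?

1. 0.0ms @ 0 + 323.45ms (4/7)
2. 323.45ms @ 4/7 + 323.45ms (4/7)
3. 646.9ms @ 8/7 + 323.45ms (4/7)
4. 970.35ms @ 12/7 + 646.9ms (8/7)
5. 1617.251ms @ 20/7 + 323.45ms (4/7)
6. 1940.701ms @ 24/7 + 323.45ms (4/7)
7. 2264.151ms @ 4 + 754.717ms (4/3)
8. 3018.868ms @ 16/3 + 566.038ms (1)
9. 3584.906ms @ 19/3 + 188.679ms (1/3)
10. 3773.585ms @ 20/3 + 754.717ms (4/3)
11. 4528.302ms @ 8 + 1132.075ms (2)
12. 5660.377ms @ 10 + 1132.075ms (2)
13. 6792.453ms @ 12 + 1132.075ms (2)
14. 7924.528ms @ 14 + 1132.075ms (2)

note 6 onset = 24/7b = 1940.701ms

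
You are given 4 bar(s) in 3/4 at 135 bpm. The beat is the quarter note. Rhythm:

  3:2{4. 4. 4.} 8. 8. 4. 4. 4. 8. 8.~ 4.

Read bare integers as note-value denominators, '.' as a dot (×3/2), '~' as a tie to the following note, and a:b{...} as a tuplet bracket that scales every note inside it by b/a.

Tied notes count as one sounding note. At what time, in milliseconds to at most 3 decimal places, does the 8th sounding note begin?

note 8 onset = 15/2b = 3333.333ms

1. 0.0ms @ 0 + 444.444ms (1)
2. 444.444ms @ 1 + 444.444ms (1)
3. 888.889ms @ 2 + 444.444ms (1)
4. 1333.333ms @ 3 + 333.333ms (3/4)
5. 1666.667ms @ 15/4 + 333.333ms (3/4)
6. 2000.0ms @ 9/2 + 666.667ms (3/2)
7. 2666.667ms @ 6 + 666.667ms (3/2)
8. 3333.333ms @ 15/2 + 666.667ms (3/2)
9. 4000.0ms @ 9 + 333.333ms (3/4)
10. 4333.333ms @ 39/4 + 1000.0ms (9/4)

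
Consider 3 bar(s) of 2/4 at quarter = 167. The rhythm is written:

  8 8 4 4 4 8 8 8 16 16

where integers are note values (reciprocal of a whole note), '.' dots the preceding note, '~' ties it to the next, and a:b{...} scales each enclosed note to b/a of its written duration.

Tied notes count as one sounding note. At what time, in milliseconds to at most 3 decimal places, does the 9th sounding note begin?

note 9 onset = 11/2b = 1976.048ms

1. 0.0ms @ 0 + 179.641ms (1/2)
2. 179.641ms @ 1/2 + 179.641ms (1/2)
3. 359.281ms @ 1 + 359.281ms (1)
4. 718.563ms @ 2 + 359.281ms (1)
5. 1077.844ms @ 3 + 359.281ms (1)
6. 1437.126ms @ 4 + 179.641ms (1/2)
7. 1616.766ms @ 9/2 + 179.641ms (1/2)
8. 1796.407ms @ 5 + 179.641ms (1/2)
9. 1976.048ms @ 11/2 + 89.82ms (1/4)
10. 2065.868ms @ 23/4 + 89.82ms (1/4)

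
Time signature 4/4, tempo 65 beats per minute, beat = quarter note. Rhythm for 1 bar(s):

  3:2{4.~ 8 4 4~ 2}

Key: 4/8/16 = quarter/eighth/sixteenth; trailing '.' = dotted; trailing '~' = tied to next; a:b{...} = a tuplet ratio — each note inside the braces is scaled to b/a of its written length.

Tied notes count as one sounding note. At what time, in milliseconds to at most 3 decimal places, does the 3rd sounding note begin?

1. 0.0ms @ 0 + 1230.769ms (4/3)
2. 1230.769ms @ 4/3 + 615.385ms (2/3)
3. 1846.154ms @ 2 + 1846.154ms (2)

note 3 onset = 2b = 1846.154ms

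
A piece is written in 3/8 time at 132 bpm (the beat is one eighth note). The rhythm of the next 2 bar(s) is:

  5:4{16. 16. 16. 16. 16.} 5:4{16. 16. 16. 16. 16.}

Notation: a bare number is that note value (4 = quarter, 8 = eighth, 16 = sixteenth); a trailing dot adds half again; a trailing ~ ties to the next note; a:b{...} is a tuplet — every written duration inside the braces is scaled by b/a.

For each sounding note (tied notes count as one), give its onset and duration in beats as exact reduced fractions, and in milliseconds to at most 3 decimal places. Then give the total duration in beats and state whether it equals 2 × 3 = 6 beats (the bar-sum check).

1) 0.0ms=0b +272.727ms=3/5b
2) 272.727ms=3/5b +272.727ms=3/5b
3) 545.455ms=6/5b +272.727ms=3/5b
4) 818.182ms=9/5b +272.727ms=3/5b
5) 1090.909ms=12/5b +272.727ms=3/5b
6) 1363.636ms=3b +272.727ms=3/5b
7) 1636.364ms=18/5b +272.727ms=3/5b
8) 1909.091ms=21/5b +272.727ms=3/5b
9) 2181.818ms=24/5b +272.727ms=3/5b
10) 2454.545ms=27/5b +272.727ms=3/5b
Σ=6b of 6 (132bpm 3/8) — PASS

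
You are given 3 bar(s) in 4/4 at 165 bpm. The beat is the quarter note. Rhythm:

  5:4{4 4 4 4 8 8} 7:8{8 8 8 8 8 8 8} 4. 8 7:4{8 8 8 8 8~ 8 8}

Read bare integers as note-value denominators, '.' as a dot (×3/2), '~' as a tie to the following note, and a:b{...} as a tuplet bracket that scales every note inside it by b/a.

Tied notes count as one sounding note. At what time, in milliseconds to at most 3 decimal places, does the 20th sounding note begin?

1. 0.0ms @ 0 + 290.909ms (4/5)
2. 290.909ms @ 4/5 + 290.909ms (4/5)
3. 581.818ms @ 8/5 + 290.909ms (4/5)
4. 872.727ms @ 12/5 + 290.909ms (4/5)
5. 1163.636ms @ 16/5 + 145.455ms (2/5)
6. 1309.091ms @ 18/5 + 145.455ms (2/5)
7. 1454.545ms @ 4 + 207.792ms (4/7)
8. 1662.338ms @ 32/7 + 207.792ms (4/7)
9. 1870.13ms @ 36/7 + 207.792ms (4/7)
10. 2077.922ms @ 40/7 + 207.792ms (4/7)
11. 2285.714ms @ 44/7 + 207.792ms (4/7)
12. 2493.506ms @ 48/7 + 207.792ms (4/7)
13. 2701.299ms @ 52/7 + 207.792ms (4/7)
14. 2909.091ms @ 8 + 545.455ms (3/2)
15. 3454.545ms @ 19/2 + 181.818ms (1/2)
16. 3636.364ms @ 10 + 103.896ms (2/7)
17. 3740.26ms @ 72/7 + 103.896ms (2/7)
18. 3844.156ms @ 74/7 + 103.896ms (2/7)
19. 3948.052ms @ 76/7 + 103.896ms (2/7)
20. 4051.948ms @ 78/7 + 207.792ms (4/7)
21. 4259.74ms @ 82/7 + 103.896ms (2/7)

note 20 onset = 78/7b = 4051.948ms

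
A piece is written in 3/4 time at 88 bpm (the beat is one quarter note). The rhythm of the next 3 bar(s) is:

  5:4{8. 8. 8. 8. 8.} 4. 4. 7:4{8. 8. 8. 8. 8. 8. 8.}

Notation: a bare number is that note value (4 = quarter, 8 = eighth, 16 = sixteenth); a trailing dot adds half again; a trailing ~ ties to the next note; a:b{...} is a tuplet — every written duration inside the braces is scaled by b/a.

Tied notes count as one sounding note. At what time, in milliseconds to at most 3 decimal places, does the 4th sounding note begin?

note 4 onset = 9/5b = 1227.273ms

1. 0.0ms @ 0 + 409.091ms (3/5)
2. 409.091ms @ 3/5 + 409.091ms (3/5)
3. 818.182ms @ 6/5 + 409.091ms (3/5)
4. 1227.273ms @ 9/5 + 409.091ms (3/5)
5. 1636.364ms @ 12/5 + 409.091ms (3/5)
6. 2045.455ms @ 3 + 1022.727ms (3/2)
7. 3068.182ms @ 9/2 + 1022.727ms (3/2)
8. 4090.909ms @ 6 + 292.208ms (3/7)
9. 4383.117ms @ 45/7 + 292.208ms (3/7)
10. 4675.325ms @ 48/7 + 292.208ms (3/7)
11. 4967.532ms @ 51/7 + 292.208ms (3/7)
12. 5259.74ms @ 54/7 + 292.208ms (3/7)
13. 5551.948ms @ 57/7 + 292.208ms (3/7)
14. 5844.156ms @ 60/7 + 292.208ms (3/7)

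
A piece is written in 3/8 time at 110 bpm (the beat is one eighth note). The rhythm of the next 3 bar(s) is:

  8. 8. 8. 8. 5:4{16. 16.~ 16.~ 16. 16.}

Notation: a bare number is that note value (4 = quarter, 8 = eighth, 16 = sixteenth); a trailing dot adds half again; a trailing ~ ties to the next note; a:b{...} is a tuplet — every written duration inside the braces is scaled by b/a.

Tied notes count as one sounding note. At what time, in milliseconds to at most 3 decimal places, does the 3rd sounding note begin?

note 3 onset = 3b = 1636.364ms

1. 0.0ms @ 0 + 818.182ms (3/2)
2. 818.182ms @ 3/2 + 818.182ms (3/2)
3. 1636.364ms @ 3 + 818.182ms (3/2)
4. 2454.545ms @ 9/2 + 818.182ms (3/2)
5. 3272.727ms @ 6 + 327.273ms (3/5)
6. 3600.0ms @ 33/5 + 981.818ms (9/5)
7. 4581.818ms @ 42/5 + 327.273ms (3/5)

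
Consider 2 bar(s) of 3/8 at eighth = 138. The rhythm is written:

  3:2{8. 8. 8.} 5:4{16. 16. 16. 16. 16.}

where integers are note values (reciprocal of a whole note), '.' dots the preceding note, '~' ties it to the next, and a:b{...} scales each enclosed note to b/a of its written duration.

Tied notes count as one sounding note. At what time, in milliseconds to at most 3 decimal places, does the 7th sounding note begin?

note 7 onset = 24/5b = 2086.957ms

1. 0.0ms @ 0 + 434.783ms (1)
2. 434.783ms @ 1 + 434.783ms (1)
3. 869.565ms @ 2 + 434.783ms (1)
4. 1304.348ms @ 3 + 260.87ms (3/5)
5. 1565.217ms @ 18/5 + 260.87ms (3/5)
6. 1826.087ms @ 21/5 + 260.87ms (3/5)
7. 2086.957ms @ 24/5 + 260.87ms (3/5)
8. 2347.826ms @ 27/5 + 260.87ms (3/5)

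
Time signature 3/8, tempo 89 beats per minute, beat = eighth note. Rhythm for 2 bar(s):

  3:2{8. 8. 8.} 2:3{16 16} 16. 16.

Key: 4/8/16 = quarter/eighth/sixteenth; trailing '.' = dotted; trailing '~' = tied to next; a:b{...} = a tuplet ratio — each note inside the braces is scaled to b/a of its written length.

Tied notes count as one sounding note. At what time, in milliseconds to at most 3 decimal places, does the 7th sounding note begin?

1. 0.0ms @ 0 + 674.157ms (1)
2. 674.157ms @ 1 + 674.157ms (1)
3. 1348.315ms @ 2 + 674.157ms (1)
4. 2022.472ms @ 3 + 505.618ms (3/4)
5. 2528.09ms @ 15/4 + 505.618ms (3/4)
6. 3033.708ms @ 9/2 + 505.618ms (3/4)
7. 3539.326ms @ 21/4 + 505.618ms (3/4)

note 7 onset = 21/4b = 3539.326ms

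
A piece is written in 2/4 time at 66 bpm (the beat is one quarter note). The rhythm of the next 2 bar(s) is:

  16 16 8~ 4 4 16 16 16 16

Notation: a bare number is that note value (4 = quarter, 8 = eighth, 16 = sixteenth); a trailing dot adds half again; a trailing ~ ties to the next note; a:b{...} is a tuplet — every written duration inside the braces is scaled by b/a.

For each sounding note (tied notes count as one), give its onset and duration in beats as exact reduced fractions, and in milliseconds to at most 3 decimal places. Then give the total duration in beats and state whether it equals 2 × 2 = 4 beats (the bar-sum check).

1) 0.0ms=0b +227.273ms=1/4b
2) 227.273ms=1/4b +227.273ms=1/4b
3) 454.545ms=1/2b +1363.636ms=3/2b
4) 1818.182ms=2b +909.091ms=1b
5) 2727.273ms=3b +227.273ms=1/4b
6) 2954.545ms=13/4b +227.273ms=1/4b
7) 3181.818ms=7/2b +227.273ms=1/4b
8) 3409.091ms=15/4b +227.273ms=1/4b
Σ=4b of 4 (66bpm 2/4) — PASS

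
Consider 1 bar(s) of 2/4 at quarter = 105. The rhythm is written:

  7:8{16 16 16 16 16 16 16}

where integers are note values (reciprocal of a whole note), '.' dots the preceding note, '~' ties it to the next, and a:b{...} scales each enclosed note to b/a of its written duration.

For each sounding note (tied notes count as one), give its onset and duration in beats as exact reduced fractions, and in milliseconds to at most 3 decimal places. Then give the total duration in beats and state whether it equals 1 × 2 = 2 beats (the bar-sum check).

1) 0.0ms=0b +163.265ms=2/7b
2) 163.265ms=2/7b +163.265ms=2/7b
3) 326.531ms=4/7b +163.265ms=2/7b
4) 489.796ms=6/7b +163.265ms=2/7b
5) 653.061ms=8/7b +163.265ms=2/7b
6) 816.327ms=10/7b +163.265ms=2/7b
7) 979.592ms=12/7b +163.265ms=2/7b
Σ=2b of 2 (105bpm 2/4) — PASS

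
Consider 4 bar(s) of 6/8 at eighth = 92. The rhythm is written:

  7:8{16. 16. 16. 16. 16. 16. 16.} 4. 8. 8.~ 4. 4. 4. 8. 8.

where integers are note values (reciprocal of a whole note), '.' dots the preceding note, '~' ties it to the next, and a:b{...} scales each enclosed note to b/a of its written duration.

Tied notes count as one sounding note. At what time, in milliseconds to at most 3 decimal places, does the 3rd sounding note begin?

note 3 onset = 12/7b = 1118.012ms

1. 0.0ms @ 0 + 559.006ms (6/7)
2. 559.006ms @ 6/7 + 559.006ms (6/7)
3. 1118.012ms @ 12/7 + 559.006ms (6/7)
4. 1677.019ms @ 18/7 + 559.006ms (6/7)
5. 2236.025ms @ 24/7 + 559.006ms (6/7)
6. 2795.031ms @ 30/7 + 559.006ms (6/7)
7. 3354.037ms @ 36/7 + 559.006ms (6/7)
8. 3913.043ms @ 6 + 1956.522ms (3)
9. 5869.565ms @ 9 + 978.261ms (3/2)
10. 6847.826ms @ 21/2 + 2934.783ms (9/2)
11. 9782.609ms @ 15 + 1956.522ms (3)
12. 11739.13ms @ 18 + 1956.522ms (3)
13. 13695.652ms @ 21 + 978.261ms (3/2)
14. 14673.913ms @ 45/2 + 978.261ms (3/2)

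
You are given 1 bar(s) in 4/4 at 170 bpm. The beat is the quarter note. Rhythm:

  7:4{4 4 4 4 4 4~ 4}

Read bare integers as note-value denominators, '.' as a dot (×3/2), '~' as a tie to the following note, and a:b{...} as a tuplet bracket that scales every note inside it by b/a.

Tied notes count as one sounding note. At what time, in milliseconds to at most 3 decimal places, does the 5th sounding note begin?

1. 0.0ms @ 0 + 201.681ms (4/7)
2. 201.681ms @ 4/7 + 201.681ms (4/7)
3. 403.361ms @ 8/7 + 201.681ms (4/7)
4. 605.042ms @ 12/7 + 201.681ms (4/7)
5. 806.723ms @ 16/7 + 201.681ms (4/7)
6. 1008.403ms @ 20/7 + 403.361ms (8/7)

note 5 onset = 16/7b = 806.723ms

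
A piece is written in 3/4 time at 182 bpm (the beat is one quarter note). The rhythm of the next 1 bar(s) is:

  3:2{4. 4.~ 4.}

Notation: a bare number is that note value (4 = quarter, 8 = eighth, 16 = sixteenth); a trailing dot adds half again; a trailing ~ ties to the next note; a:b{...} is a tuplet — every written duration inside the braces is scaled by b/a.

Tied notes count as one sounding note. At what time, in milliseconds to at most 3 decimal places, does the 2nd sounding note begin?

note 2 onset = 1b = 329.67ms

1. 0.0ms @ 0 + 329.67ms (1)
2. 329.67ms @ 1 + 659.341ms (2)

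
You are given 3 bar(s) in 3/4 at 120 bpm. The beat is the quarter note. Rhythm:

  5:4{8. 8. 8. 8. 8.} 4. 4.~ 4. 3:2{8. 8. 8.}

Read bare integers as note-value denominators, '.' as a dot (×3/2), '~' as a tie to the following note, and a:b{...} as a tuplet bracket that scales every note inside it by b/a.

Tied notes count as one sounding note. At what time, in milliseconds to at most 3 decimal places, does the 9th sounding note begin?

1. 0.0ms @ 0 + 300.0ms (3/5)
2. 300.0ms @ 3/5 + 300.0ms (3/5)
3. 600.0ms @ 6/5 + 300.0ms (3/5)
4. 900.0ms @ 9/5 + 300.0ms (3/5)
5. 1200.0ms @ 12/5 + 300.0ms (3/5)
6. 1500.0ms @ 3 + 750.0ms (3/2)
7. 2250.0ms @ 9/2 + 1500.0ms (3)
8. 3750.0ms @ 15/2 + 250.0ms (1/2)
9. 4000.0ms @ 8 + 250.0ms (1/2)
10. 4250.0ms @ 17/2 + 250.0ms (1/2)

note 9 onset = 8b = 4000.0ms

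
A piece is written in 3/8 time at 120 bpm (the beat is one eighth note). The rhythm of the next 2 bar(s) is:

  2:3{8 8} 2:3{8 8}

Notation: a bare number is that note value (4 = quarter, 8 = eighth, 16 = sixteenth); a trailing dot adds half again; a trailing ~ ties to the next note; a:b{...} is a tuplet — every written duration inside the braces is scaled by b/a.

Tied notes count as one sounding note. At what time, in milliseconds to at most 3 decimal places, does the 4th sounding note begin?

note 4 onset = 9/2b = 2250.0ms

1. 0.0ms @ 0 + 750.0ms (3/2)
2. 750.0ms @ 3/2 + 750.0ms (3/2)
3. 1500.0ms @ 3 + 750.0ms (3/2)
4. 2250.0ms @ 9/2 + 750.0ms (3/2)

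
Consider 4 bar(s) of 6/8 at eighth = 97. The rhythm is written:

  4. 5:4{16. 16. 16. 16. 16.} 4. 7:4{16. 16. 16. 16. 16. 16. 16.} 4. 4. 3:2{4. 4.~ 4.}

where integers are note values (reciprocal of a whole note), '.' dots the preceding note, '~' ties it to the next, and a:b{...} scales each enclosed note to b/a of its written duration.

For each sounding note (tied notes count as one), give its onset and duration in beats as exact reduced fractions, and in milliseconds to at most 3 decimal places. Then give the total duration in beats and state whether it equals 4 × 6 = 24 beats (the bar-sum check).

1) 0.0ms=0b +1855.67ms=3b
2) 1855.67ms=3b +371.134ms=3/5b
3) 2226.804ms=18/5b +371.134ms=3/5b
4) 2597.938ms=21/5b +371.134ms=3/5b
5) 2969.072ms=24/5b +371.134ms=3/5b
6) 3340.206ms=27/5b +371.134ms=3/5b
7) 3711.34ms=6b +1855.67ms=3b
8) 5567.01ms=9b +265.096ms=3/7b
9) 5832.106ms=66/7b +265.096ms=3/7b
10) 6097.202ms=69/7b +265.096ms=3/7b
11) 6362.297ms=72/7b +265.096ms=3/7b
12) 6627.393ms=75/7b +265.096ms=3/7b
13) 6892.489ms=78/7b +265.096ms=3/7b
14) 7157.585ms=81/7b +265.096ms=3/7b
15) 7422.68ms=12b +1855.67ms=3b
16) 9278.351ms=15b +1855.67ms=3b
17) 11134.021ms=18b +1237.113ms=2b
18) 12371.134ms=20b +2474.227ms=4b
Σ=24b of 24 (97bpm 6/8) — PASS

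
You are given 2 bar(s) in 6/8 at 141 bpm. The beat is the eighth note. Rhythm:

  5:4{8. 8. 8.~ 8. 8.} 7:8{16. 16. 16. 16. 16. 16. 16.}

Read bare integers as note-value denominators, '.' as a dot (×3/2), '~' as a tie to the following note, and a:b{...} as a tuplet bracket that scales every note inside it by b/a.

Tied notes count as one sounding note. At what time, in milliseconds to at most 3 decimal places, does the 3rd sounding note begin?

note 3 onset = 12/5b = 1021.277ms

1. 0.0ms @ 0 + 510.638ms (6/5)
2. 510.638ms @ 6/5 + 510.638ms (6/5)
3. 1021.277ms @ 12/5 + 1021.277ms (12/5)
4. 2042.553ms @ 24/5 + 510.638ms (6/5)
5. 2553.191ms @ 6 + 364.742ms (6/7)
6. 2917.933ms @ 48/7 + 364.742ms (6/7)
7. 3282.675ms @ 54/7 + 364.742ms (6/7)
8. 3647.416ms @ 60/7 + 364.742ms (6/7)
9. 4012.158ms @ 66/7 + 364.742ms (6/7)
10. 4376.9ms @ 72/7 + 364.742ms (6/7)
11. 4741.641ms @ 78/7 + 364.742ms (6/7)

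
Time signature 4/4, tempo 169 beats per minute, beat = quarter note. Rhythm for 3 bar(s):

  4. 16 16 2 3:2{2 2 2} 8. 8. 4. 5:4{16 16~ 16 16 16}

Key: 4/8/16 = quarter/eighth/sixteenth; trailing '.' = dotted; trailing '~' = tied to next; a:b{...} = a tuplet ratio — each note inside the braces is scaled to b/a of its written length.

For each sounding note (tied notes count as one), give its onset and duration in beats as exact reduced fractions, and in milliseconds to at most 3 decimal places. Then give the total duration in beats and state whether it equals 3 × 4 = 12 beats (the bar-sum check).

1) 0.0ms=0b +532.544ms=3/2b
2) 532.544ms=3/2b +88.757ms=1/4b
3) 621.302ms=7/4b +88.757ms=1/4b
4) 710.059ms=2b +710.059ms=2b
5) 1420.118ms=4b +473.373ms=4/3b
6) 1893.491ms=16/3b +473.373ms=4/3b
7) 2366.864ms=20/3b +473.373ms=4/3b
8) 2840.237ms=8b +266.272ms=3/4b
9) 3106.509ms=35/4b +266.272ms=3/4b
10) 3372.781ms=19/2b +532.544ms=3/2b
11) 3905.325ms=11b +71.006ms=1/5b
12) 3976.331ms=56/5b +142.012ms=2/5b
13) 4118.343ms=58/5b +71.006ms=1/5b
14) 4189.349ms=59/5b +71.006ms=1/5b
Σ=12b of 12 (169bpm 4/4) — PASS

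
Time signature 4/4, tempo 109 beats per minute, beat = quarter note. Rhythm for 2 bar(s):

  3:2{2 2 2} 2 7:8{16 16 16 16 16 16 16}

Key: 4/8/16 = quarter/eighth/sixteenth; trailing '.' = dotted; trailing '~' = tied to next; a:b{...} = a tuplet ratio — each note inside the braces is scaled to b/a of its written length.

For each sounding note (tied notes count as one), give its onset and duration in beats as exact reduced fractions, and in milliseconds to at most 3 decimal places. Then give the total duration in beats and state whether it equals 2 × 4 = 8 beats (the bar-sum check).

1) 0.0ms=0b +733.945ms=4/3b
2) 733.945ms=4/3b +733.945ms=4/3b
3) 1467.89ms=8/3b +733.945ms=4/3b
4) 2201.835ms=4b +1100.917ms=2b
5) 3302.752ms=6b +157.274ms=2/7b
6) 3460.026ms=44/7b +157.274ms=2/7b
7) 3617.3ms=46/7b +157.274ms=2/7b
8) 3774.574ms=48/7b +157.274ms=2/7b
9) 3931.848ms=50/7b +157.274ms=2/7b
10) 4089.122ms=52/7b +157.274ms=2/7b
11) 4246.396ms=54/7b +157.274ms=2/7b
Σ=8b of 8 (109bpm 4/4) — PASS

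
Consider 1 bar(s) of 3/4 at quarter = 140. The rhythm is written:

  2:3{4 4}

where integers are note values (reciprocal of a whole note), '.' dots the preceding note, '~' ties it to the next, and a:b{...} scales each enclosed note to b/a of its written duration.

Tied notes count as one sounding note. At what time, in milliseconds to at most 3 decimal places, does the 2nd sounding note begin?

note 2 onset = 3/2b = 642.857ms

1. 0.0ms @ 0 + 642.857ms (3/2)
2. 642.857ms @ 3/2 + 642.857ms (3/2)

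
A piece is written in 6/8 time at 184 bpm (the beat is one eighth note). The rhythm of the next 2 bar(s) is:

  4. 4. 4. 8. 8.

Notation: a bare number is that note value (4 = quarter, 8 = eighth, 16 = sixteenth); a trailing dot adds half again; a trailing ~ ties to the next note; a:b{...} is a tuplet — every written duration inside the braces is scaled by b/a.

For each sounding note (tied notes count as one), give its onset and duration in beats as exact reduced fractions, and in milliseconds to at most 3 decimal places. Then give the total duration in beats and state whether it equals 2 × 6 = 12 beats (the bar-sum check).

1) 0.0ms=0b +978.261ms=3b
2) 978.261ms=3b +978.261ms=3b
3) 1956.522ms=6b +978.261ms=3b
4) 2934.783ms=9b +489.13ms=3/2b
5) 3423.913ms=21/2b +489.13ms=3/2b
Σ=12b of 12 (184bpm 6/8) — PASS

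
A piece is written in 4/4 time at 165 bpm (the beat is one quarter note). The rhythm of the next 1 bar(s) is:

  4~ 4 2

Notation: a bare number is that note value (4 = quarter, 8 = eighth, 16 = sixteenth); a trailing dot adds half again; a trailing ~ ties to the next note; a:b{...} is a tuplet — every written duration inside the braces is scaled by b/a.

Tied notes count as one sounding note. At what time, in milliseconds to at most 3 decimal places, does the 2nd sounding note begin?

note 2 onset = 2b = 727.273ms

1. 0.0ms @ 0 + 727.273ms (2)
2. 727.273ms @ 2 + 727.273ms (2)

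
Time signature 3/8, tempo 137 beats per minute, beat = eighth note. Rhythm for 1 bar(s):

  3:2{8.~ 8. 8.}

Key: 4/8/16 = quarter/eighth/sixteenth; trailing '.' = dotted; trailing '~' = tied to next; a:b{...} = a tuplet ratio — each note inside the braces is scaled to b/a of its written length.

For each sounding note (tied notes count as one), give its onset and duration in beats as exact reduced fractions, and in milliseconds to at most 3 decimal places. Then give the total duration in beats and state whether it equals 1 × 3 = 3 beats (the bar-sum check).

1) 0.0ms=0b +875.912ms=2b
2) 875.912ms=2b +437.956ms=1b
Σ=3b of 3 (137bpm 3/8) — PASS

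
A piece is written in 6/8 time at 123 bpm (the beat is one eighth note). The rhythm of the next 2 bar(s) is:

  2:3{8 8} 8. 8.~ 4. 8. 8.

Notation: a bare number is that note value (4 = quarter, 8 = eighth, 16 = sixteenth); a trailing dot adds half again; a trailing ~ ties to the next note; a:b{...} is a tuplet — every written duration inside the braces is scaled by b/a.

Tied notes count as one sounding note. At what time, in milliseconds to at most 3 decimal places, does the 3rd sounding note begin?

1. 0.0ms @ 0 + 731.707ms (3/2)
2. 731.707ms @ 3/2 + 731.707ms (3/2)
3. 1463.415ms @ 3 + 731.707ms (3/2)
4. 2195.122ms @ 9/2 + 2195.122ms (9/2)
5. 4390.244ms @ 9 + 731.707ms (3/2)
6. 5121.951ms @ 21/2 + 731.707ms (3/2)

note 3 onset = 3b = 1463.415ms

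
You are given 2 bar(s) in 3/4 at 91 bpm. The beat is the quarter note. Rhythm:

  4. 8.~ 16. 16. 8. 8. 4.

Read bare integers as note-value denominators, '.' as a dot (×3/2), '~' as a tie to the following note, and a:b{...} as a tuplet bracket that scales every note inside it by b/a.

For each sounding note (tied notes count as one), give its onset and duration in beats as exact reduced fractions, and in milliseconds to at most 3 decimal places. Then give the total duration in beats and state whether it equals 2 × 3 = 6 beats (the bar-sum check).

1) 0.0ms=0b +989.011ms=3/2b
2) 989.011ms=3/2b +741.758ms=9/8b
3) 1730.769ms=21/8b +247.253ms=3/8b
4) 1978.022ms=3b +494.505ms=3/4b
5) 2472.527ms=15/4b +494.505ms=3/4b
6) 2967.033ms=9/2b +989.011ms=3/2b
Σ=6b of 6 (91bpm 3/4) — PASS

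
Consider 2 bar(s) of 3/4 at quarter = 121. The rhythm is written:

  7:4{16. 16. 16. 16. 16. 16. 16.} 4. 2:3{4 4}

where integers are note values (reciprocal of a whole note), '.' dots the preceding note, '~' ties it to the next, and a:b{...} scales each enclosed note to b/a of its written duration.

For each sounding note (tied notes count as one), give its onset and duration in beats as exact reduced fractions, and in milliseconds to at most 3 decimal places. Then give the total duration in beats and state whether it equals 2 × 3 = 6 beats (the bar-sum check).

1) 0.0ms=0b +106.257ms=3/14b
2) 106.257ms=3/14b +106.257ms=3/14b
3) 212.515ms=3/7b +106.257ms=3/14b
4) 318.772ms=9/14b +106.257ms=3/14b
5) 425.03ms=6/7b +106.257ms=3/14b
6) 531.287ms=15/14b +106.257ms=3/14b
7) 637.544ms=9/7b +106.257ms=3/14b
8) 743.802ms=3/2b +743.802ms=3/2b
9) 1487.603ms=3b +743.802ms=3/2b
10) 2231.405ms=9/2b +743.802ms=3/2b
Σ=6b of 6 (121bpm 3/4) — PASS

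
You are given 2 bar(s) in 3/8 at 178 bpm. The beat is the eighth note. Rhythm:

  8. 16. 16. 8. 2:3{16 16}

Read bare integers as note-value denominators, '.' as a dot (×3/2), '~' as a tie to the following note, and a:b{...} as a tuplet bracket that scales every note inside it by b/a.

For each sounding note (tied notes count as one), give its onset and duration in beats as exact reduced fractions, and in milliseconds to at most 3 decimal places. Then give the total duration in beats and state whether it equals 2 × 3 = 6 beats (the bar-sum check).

1) 0.0ms=0b +505.618ms=3/2b
2) 505.618ms=3/2b +252.809ms=3/4b
3) 758.427ms=9/4b +252.809ms=3/4b
4) 1011.236ms=3b +505.618ms=3/2b
5) 1516.854ms=9/2b +252.809ms=3/4b
6) 1769.663ms=21/4b +252.809ms=3/4b
Σ=6b of 6 (178bpm 3/8) — PASS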